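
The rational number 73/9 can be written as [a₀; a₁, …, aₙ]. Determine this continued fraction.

[8; 9]

73 = 8·9 + 1, so a_0 = 8
9 = 9·1 + 0, so a_1 = 9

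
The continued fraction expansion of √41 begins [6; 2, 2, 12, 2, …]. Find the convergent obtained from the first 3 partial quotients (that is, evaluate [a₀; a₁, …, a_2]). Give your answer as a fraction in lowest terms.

Starting at the tail and folding back:
Start with 2.
2 + 1/(2/1) = 2 + 1/2 = 5/2
6 + 1/(5/2) = 6 + 2/5 = 32/5

32/5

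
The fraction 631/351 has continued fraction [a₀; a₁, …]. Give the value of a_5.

1

⌊631/351⌋ = 1, remainder 280
⌊351/280⌋ = 1, remainder 71
⌊280/71⌋ = 3, remainder 67
⌊71/67⌋ = 1, remainder 4
⌊67/4⌋ = 16, remainder 3
⌊4/3⌋ = 1, remainder 1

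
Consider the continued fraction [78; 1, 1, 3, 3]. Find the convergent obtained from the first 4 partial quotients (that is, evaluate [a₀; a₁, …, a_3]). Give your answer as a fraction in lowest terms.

550/7

Start with 3.
1 + 1/(3/1) = 1 + 1/3 = 4/3
1 + 1/(4/3) = 1 + 3/4 = 7/4
78 + 1/(7/4) = 78 + 4/7 = 550/7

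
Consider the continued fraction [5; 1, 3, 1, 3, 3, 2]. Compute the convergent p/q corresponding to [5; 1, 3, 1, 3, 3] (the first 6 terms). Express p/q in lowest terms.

a_0 = 5: 5/1
a_1 = 1: 6/1
a_2 = 3: 23/4
a_3 = 1: 29/5
a_4 = 3: 110/19
a_5 = 3: 359/62

359/62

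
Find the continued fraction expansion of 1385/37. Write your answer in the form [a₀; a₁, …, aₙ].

[37; 2, 3, 5]

1385 ÷ 37 → quotient 37, remainder 16
37 ÷ 16 → quotient 2, remainder 5
16 ÷ 5 → quotient 3, remainder 1
5 ÷ 1 → quotient 5, remainder 0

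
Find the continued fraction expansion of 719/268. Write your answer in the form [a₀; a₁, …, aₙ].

[2; 1, 2, 6, 1, 1, 6]

Run the Euclidean algorithm, recording each quotient:
719 = 2·268 + 183, so a_0 = 2
268 = 1·183 + 85, so a_1 = 1
183 = 2·85 + 13, so a_2 = 2
85 = 6·13 + 7, so a_3 = 6
13 = 1·7 + 6, so a_4 = 1
7 = 1·6 + 1, so a_5 = 1
6 = 6·1 + 0, so a_6 = 6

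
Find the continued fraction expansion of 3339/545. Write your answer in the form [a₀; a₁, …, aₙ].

[6; 7, 1, 8, 1, 6]

⌊3339/545⌋ = 6, remainder 69
⌊545/69⌋ = 7, remainder 62
⌊69/62⌋ = 1, remainder 7
⌊62/7⌋ = 8, remainder 6
⌊7/6⌋ = 1, remainder 1
⌊6/1⌋ = 6, remainder 0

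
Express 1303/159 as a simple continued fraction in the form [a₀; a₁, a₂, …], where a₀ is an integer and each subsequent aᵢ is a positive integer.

[8; 5, 7, 1, 3]

1303 = 8·159 + 31, so a_0 = 8
159 = 5·31 + 4, so a_1 = 5
31 = 7·4 + 3, so a_2 = 7
4 = 1·3 + 1, so a_3 = 1
3 = 3·1 + 0, so a_4 = 3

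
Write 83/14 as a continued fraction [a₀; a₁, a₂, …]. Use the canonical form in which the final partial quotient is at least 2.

Run the Euclidean algorithm, recording each quotient:
⌊83/14⌋ = 5, remainder 13
⌊14/13⌋ = 1, remainder 1
⌊13/1⌋ = 13, remainder 0

[5; 1, 13]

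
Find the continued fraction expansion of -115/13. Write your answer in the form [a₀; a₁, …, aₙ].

⌊-115/13⌋ = -9, remainder 2
⌊13/2⌋ = 6, remainder 1
⌊2/1⌋ = 2, remainder 0

[-9; 6, 2]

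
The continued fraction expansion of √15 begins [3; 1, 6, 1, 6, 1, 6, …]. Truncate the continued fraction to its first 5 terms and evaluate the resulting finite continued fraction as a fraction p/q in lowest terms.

Start with 6.
1 + 1/(6/1) = 1 + 1/6 = 7/6
6 + 1/(7/6) = 6 + 6/7 = 48/7
1 + 1/(48/7) = 1 + 7/48 = 55/48
3 + 1/(55/48) = 3 + 48/55 = 213/55

213/55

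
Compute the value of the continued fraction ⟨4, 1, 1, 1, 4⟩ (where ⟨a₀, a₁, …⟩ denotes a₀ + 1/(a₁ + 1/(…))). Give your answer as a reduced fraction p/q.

Use the convergent recurrence hₖ = aₖ·hₖ₋₁ + hₖ₋₂ (and likewise for the denominators kₖ):
a_0 = 4: 4/1
a_1 = 1: 5/1
a_2 = 1: 9/2
a_3 = 1: 14/3
a_4 = 4: 65/14

65/14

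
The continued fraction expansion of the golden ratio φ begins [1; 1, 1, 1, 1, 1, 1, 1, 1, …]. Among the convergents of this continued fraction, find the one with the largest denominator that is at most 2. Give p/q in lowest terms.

3/2

List convergents until the denominator exceeds the bound:
a_0 = 1: 1/1  (≤ bound)
a_1 = 1: 2/1  (≤ bound)
a_2 = 1: 3/2  (≤ bound)
a_3 = 1: 5/3  (> 2, stop)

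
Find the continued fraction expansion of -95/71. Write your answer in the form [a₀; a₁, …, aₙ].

Apply division with remainder until the remainder is 0:
-95 ÷ 71 → quotient -2, remainder 47
71 ÷ 47 → quotient 1, remainder 24
47 ÷ 24 → quotient 1, remainder 23
24 ÷ 23 → quotient 1, remainder 1
23 ÷ 1 → quotient 23, remainder 0

[-2; 1, 1, 1, 23]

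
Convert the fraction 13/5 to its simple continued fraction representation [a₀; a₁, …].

13 = 2·5 + 3, so a_0 = 2
5 = 1·3 + 2, so a_1 = 1
3 = 1·2 + 1, so a_2 = 1
2 = 2·1 + 0, so a_3 = 2

[2; 1, 1, 2]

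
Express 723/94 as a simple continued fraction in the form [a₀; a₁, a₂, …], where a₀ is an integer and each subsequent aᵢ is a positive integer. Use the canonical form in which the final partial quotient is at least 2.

[7; 1, 2, 4, 7]

723 ÷ 94 → quotient 7, remainder 65
94 ÷ 65 → quotient 1, remainder 29
65 ÷ 29 → quotient 2, remainder 7
29 ÷ 7 → quotient 4, remainder 1
7 ÷ 1 → quotient 7, remainder 0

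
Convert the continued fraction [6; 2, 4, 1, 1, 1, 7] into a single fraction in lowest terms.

1529/237

a_0 = 6: 6/1
a_1 = 2: 13/2
a_2 = 4: 58/9
a_3 = 1: 71/11
a_4 = 1: 129/20
a_5 = 1: 200/31
a_6 = 7: 1529/237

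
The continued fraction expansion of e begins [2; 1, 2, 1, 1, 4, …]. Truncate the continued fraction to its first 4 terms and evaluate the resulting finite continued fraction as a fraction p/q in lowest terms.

a_0 = 2: 2/1
a_1 = 1: 3/1
a_2 = 2: 8/3
a_3 = 1: 11/4

11/4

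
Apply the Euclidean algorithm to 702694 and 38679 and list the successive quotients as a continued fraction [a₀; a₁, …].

702694 ÷ 38679 → quotient 18, remainder 6472
38679 ÷ 6472 → quotient 5, remainder 6319
6472 ÷ 6319 → quotient 1, remainder 153
6319 ÷ 153 → quotient 41, remainder 46
153 ÷ 46 → quotient 3, remainder 15
46 ÷ 15 → quotient 3, remainder 1
15 ÷ 1 → quotient 15, remainder 0

[18; 5, 1, 41, 3, 3, 15]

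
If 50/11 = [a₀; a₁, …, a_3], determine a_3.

Run the Euclidean algorithm, recording each quotient:
50 = 4·11 + 6, so a_0 = 4
11 = 1·6 + 5, so a_1 = 1
6 = 1·5 + 1, so a_2 = 1
5 = 5·1 + 0, so a_3 = 5

5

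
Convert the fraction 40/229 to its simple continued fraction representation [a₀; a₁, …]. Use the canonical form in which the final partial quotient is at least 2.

[0; 5, 1, 2, 1, 1, 1, 3]

⌊40/229⌋ = 0, remainder 40
⌊229/40⌋ = 5, remainder 29
⌊40/29⌋ = 1, remainder 11
⌊29/11⌋ = 2, remainder 7
⌊11/7⌋ = 1, remainder 4
⌊7/4⌋ = 1, remainder 3
⌊4/3⌋ = 1, remainder 1
⌊3/1⌋ = 3, remainder 0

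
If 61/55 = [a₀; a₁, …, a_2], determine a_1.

⌊61/55⌋ = 1, remainder 6
⌊55/6⌋ = 9, remainder 1

9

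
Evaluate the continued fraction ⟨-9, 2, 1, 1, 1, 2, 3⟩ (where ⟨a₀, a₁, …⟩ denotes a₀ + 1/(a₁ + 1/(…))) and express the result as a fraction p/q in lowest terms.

a_0 = -9: -9/1
a_1 = 2: -17/2
a_2 = 1: -26/3
a_3 = 1: -43/5
a_4 = 1: -69/8
a_5 = 2: -181/21
a_6 = 3: -612/71

-612/71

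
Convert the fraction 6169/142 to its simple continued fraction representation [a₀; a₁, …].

[43; 2, 3, 1, 15]

Run the Euclidean algorithm, recording each quotient:
6169 = 43·142 + 63, so a_0 = 43
142 = 2·63 + 16, so a_1 = 2
63 = 3·16 + 15, so a_2 = 3
16 = 1·15 + 1, so a_3 = 1
15 = 15·1 + 0, so a_4 = 15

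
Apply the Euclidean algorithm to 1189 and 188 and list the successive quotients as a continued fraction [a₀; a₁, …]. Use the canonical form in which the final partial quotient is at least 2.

[6; 3, 12, 5]

1189 = 6·188 + 61, so a_0 = 6
188 = 3·61 + 5, so a_1 = 3
61 = 12·5 + 1, so a_2 = 12
5 = 5·1 + 0, so a_3 = 5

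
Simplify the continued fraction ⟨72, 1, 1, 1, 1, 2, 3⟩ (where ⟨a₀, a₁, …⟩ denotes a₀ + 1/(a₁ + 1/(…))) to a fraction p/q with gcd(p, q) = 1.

3195/44

Work from the innermost term outward:
Start with 3.
2 + 1/(3/1) = 2 + 1/3 = 7/3
1 + 1/(7/3) = 1 + 3/7 = 10/7
1 + 1/(10/7) = 1 + 7/10 = 17/10
1 + 1/(17/10) = 1 + 10/17 = 27/17
1 + 1/(27/17) = 1 + 17/27 = 44/27
72 + 1/(44/27) = 72 + 27/44 = 3195/44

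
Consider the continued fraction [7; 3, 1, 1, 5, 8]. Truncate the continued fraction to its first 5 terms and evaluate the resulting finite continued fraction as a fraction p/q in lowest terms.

a_0 = 7: 7/1
a_1 = 3: 22/3
a_2 = 1: 29/4
a_3 = 1: 51/7
a_4 = 5: 284/39

284/39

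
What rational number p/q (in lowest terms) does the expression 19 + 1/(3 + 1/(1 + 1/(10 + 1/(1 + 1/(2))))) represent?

2638/137

Compute successive convergents:
a_0 = 19: 19/1
a_1 = 3: 58/3
a_2 = 1: 77/4
a_3 = 10: 828/43
a_4 = 1: 905/47
a_5 = 2: 2638/137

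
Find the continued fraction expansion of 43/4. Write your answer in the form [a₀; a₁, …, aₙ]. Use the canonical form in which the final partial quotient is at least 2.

Run the Euclidean algorithm, recording each quotient:
43 ÷ 4 → quotient 10, remainder 3
4 ÷ 3 → quotient 1, remainder 1
3 ÷ 1 → quotient 3, remainder 0

[10; 1, 3]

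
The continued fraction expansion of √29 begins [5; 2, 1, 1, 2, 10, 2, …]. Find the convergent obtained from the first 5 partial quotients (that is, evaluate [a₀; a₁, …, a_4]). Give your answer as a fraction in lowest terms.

Work from the innermost term outward:
Start with 2.
1 + 1/(2/1) = 1 + 1/2 = 3/2
1 + 1/(3/2) = 1 + 2/3 = 5/3
2 + 1/(5/3) = 2 + 3/5 = 13/5
5 + 1/(13/5) = 5 + 5/13 = 70/13

70/13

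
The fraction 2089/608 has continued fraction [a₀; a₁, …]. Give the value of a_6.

2089 ÷ 608 → quotient 3, remainder 265
608 ÷ 265 → quotient 2, remainder 78
265 ÷ 78 → quotient 3, remainder 31
78 ÷ 31 → quotient 2, remainder 16
31 ÷ 16 → quotient 1, remainder 15
16 ÷ 15 → quotient 1, remainder 1
15 ÷ 1 → quotient 15, remainder 0

15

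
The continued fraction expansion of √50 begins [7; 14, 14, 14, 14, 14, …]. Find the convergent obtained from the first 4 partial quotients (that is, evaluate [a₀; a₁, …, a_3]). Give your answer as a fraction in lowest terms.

19601/2772

Start with 14.
14 + 1/(14/1) = 14 + 1/14 = 197/14
14 + 1/(197/14) = 14 + 14/197 = 2772/197
7 + 1/(2772/197) = 7 + 197/2772 = 19601/2772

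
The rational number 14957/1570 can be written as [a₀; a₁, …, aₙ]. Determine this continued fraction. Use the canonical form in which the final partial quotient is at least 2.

14957 = 9·1570 + 827, so a_0 = 9
1570 = 1·827 + 743, so a_1 = 1
827 = 1·743 + 84, so a_2 = 1
743 = 8·84 + 71, so a_3 = 8
84 = 1·71 + 13, so a_4 = 1
71 = 5·13 + 6, so a_5 = 5
13 = 2·6 + 1, so a_6 = 2
6 = 6·1 + 0, so a_7 = 6

[9; 1, 1, 8, 1, 5, 2, 6]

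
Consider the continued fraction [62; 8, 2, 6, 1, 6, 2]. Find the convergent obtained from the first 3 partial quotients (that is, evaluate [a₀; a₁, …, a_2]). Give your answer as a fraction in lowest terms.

1056/17

Start with 2.
8 + 1/(2/1) = 8 + 1/2 = 17/2
62 + 1/(17/2) = 62 + 2/17 = 1056/17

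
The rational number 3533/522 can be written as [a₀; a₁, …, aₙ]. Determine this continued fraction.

[6; 1, 3, 3, 5, 2, 3]

Repeatedly divide and take the remainder:
3533 = 6·522 + 401, so a_0 = 6
522 = 1·401 + 121, so a_1 = 1
401 = 3·121 + 38, so a_2 = 3
121 = 3·38 + 7, so a_3 = 3
38 = 5·7 + 3, so a_4 = 5
7 = 2·3 + 1, so a_5 = 2
3 = 3·1 + 0, so a_6 = 3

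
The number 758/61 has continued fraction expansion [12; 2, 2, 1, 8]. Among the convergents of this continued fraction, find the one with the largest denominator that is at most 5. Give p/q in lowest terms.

List convergents until the denominator exceeds the bound:
a_0 = 12: 12/1  (≤ bound)
a_1 = 2: 25/2  (≤ bound)
a_2 = 2: 62/5  (≤ bound)
a_3 = 1: 87/7  (> 5, stop)

62/5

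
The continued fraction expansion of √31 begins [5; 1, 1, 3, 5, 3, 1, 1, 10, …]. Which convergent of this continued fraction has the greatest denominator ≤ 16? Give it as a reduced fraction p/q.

39/7

a_0 = 5: 5/1  (≤ bound)
a_1 = 1: 6/1  (≤ bound)
a_2 = 1: 11/2  (≤ bound)
a_3 = 3: 39/7  (≤ bound)
a_4 = 5: 206/37  (> 16, stop)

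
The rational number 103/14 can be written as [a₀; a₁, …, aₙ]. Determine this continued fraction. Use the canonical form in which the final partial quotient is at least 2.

Run the Euclidean algorithm, recording each quotient:
103 ÷ 14 → quotient 7, remainder 5
14 ÷ 5 → quotient 2, remainder 4
5 ÷ 4 → quotient 1, remainder 1
4 ÷ 1 → quotient 4, remainder 0

[7; 2, 1, 4]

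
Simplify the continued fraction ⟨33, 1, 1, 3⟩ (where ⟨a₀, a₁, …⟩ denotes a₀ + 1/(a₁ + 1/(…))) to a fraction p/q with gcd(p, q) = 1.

Collapse the nested fraction from the inside out:
Start with 3.
1 + 1/(3/1) = 1 + 1/3 = 4/3
1 + 1/(4/3) = 1 + 3/4 = 7/4
33 + 1/(7/4) = 33 + 4/7 = 235/7

235/7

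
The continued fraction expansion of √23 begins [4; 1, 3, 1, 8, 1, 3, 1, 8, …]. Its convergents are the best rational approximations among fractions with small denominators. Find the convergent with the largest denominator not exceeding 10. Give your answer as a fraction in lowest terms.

24/5

List convergents until the denominator exceeds the bound:
a_0 = 4: 4/1  (≤ bound)
a_1 = 1: 5/1  (≤ bound)
a_2 = 3: 19/4  (≤ bound)
a_3 = 1: 24/5  (≤ bound)
a_4 = 8: 211/44  (> 10, stop)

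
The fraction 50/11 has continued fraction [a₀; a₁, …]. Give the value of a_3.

5

Apply division with remainder until the remainder is 0:
⌊50/11⌋ = 4, remainder 6
⌊11/6⌋ = 1, remainder 5
⌊6/5⌋ = 1, remainder 1
⌊5/1⌋ = 5, remainder 0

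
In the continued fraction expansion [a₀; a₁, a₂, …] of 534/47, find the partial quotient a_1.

Repeatedly divide and take the remainder:
534 ÷ 47 → quotient 11, remainder 17
47 ÷ 17 → quotient 2, remainder 13

2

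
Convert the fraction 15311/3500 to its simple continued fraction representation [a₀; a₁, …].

15311 = 4·3500 + 1311, so a_0 = 4
3500 = 2·1311 + 878, so a_1 = 2
1311 = 1·878 + 433, so a_2 = 1
878 = 2·433 + 12, so a_3 = 2
433 = 36·12 + 1, so a_4 = 36
12 = 12·1 + 0, so a_5 = 12

[4; 2, 1, 2, 36, 12]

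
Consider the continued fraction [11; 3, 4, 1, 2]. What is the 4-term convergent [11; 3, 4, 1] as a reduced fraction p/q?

181/16

a_0 = 11: 11/1
a_1 = 3: 34/3
a_2 = 4: 147/13
a_3 = 1: 181/16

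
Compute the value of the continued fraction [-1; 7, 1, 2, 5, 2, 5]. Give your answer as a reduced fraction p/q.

a_0 = -1: -1/1
a_1 = 7: -6/7
a_2 = 1: -7/8
a_3 = 2: -20/23
a_4 = 5: -107/123
a_5 = 2: -234/269
a_6 = 5: -1277/1468

-1277/1468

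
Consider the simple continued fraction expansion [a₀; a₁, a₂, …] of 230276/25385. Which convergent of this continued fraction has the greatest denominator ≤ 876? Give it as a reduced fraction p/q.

7375/813

a_0 = 9: 9/1  (≤ bound)
a_1 = 14: 127/14  (≤ bound)
a_2 = 58: 7375/813  (≤ bound)
a_3 = 2: 14877/1640  (> 876, stop)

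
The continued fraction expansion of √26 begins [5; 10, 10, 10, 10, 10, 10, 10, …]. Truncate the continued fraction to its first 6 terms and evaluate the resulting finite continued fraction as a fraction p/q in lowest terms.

530451/104030

Build up convergents one term at a time:
a_0 = 5: 5/1
a_1 = 10: 51/10
a_2 = 10: 515/101
a_3 = 10: 5201/1020
a_4 = 10: 52525/10301
a_5 = 10: 530451/104030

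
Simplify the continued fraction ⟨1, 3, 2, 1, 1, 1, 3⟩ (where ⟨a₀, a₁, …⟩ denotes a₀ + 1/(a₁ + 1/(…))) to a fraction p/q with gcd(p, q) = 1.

Starting at the tail and folding back:
Start with 3.
1 + 1/(3/1) = 1 + 1/3 = 4/3
1 + 1/(4/3) = 1 + 3/4 = 7/4
1 + 1/(7/4) = 1 + 4/7 = 11/7
2 + 1/(11/7) = 2 + 7/11 = 29/11
3 + 1/(29/11) = 3 + 11/29 = 98/29
1 + 1/(98/29) = 1 + 29/98 = 127/98

127/98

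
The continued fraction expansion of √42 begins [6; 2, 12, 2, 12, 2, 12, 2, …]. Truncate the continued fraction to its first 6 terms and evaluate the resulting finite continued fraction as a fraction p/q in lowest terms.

a_0 = 6: 6/1
a_1 = 2: 13/2
a_2 = 12: 162/25
a_3 = 2: 337/52
a_4 = 12: 4206/649
a_5 = 2: 8749/1350

8749/1350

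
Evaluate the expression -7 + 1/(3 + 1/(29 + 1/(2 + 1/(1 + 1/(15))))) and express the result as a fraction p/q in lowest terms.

-27909/4184

Start with 15.
1 + 1/(15/1) = 1 + 1/15 = 16/15
2 + 1/(16/15) = 2 + 15/16 = 47/16
29 + 1/(47/16) = 29 + 16/47 = 1379/47
3 + 1/(1379/47) = 3 + 47/1379 = 4184/1379
-7 + 1/(4184/1379) = -7 + 1379/4184 = -27909/4184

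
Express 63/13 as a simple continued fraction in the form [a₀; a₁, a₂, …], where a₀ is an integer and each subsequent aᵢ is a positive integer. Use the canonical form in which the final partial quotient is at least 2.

Run the Euclidean algorithm, recording each quotient:
⌊63/13⌋ = 4, remainder 11
⌊13/11⌋ = 1, remainder 2
⌊11/2⌋ = 5, remainder 1
⌊2/1⌋ = 2, remainder 0

[4; 1, 5, 2]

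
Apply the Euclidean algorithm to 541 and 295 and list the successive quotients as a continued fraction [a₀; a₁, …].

[1; 1, 5, 49]

541 ÷ 295 → quotient 1, remainder 246
295 ÷ 246 → quotient 1, remainder 49
246 ÷ 49 → quotient 5, remainder 1
49 ÷ 1 → quotient 49, remainder 0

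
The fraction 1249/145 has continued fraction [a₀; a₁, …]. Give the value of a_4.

1

1249 ÷ 145 → quotient 8, remainder 89
145 ÷ 89 → quotient 1, remainder 56
89 ÷ 56 → quotient 1, remainder 33
56 ÷ 33 → quotient 1, remainder 23
33 ÷ 23 → quotient 1, remainder 10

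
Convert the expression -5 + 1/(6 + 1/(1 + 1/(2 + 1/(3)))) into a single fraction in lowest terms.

Start with 3.
2 + 1/(3/1) = 2 + 1/3 = 7/3
1 + 1/(7/3) = 1 + 3/7 = 10/7
6 + 1/(10/7) = 6 + 7/10 = 67/10
-5 + 1/(67/10) = -5 + 10/67 = -325/67

-325/67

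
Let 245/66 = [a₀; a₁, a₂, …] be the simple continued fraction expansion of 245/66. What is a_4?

9

Apply division with remainder until the remainder is 0:
245 = 3·66 + 47, so a_0 = 3
66 = 1·47 + 19, so a_1 = 1
47 = 2·19 + 9, so a_2 = 2
19 = 2·9 + 1, so a_3 = 2
9 = 9·1 + 0, so a_4 = 9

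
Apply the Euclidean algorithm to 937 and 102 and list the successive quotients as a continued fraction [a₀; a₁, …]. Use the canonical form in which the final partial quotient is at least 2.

[9; 5, 2, 1, 2, 2]

Run the Euclidean algorithm, recording each quotient:
937 = 9·102 + 19, so a_0 = 9
102 = 5·19 + 7, so a_1 = 5
19 = 2·7 + 5, so a_2 = 2
7 = 1·5 + 2, so a_3 = 1
5 = 2·2 + 1, so a_4 = 2
2 = 2·1 + 0, so a_5 = 2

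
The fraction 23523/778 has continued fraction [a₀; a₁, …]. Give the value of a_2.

Repeatedly divide and take the remainder:
23523 ÷ 778 → quotient 30, remainder 183
778 ÷ 183 → quotient 4, remainder 46
183 ÷ 46 → quotient 3, remainder 45

3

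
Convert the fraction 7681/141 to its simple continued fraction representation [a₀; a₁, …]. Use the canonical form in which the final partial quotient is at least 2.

[54; 2, 9, 1, 1, 3]

7681 = 54·141 + 67, so a_0 = 54
141 = 2·67 + 7, so a_1 = 2
67 = 9·7 + 4, so a_2 = 9
7 = 1·4 + 3, so a_3 = 1
4 = 1·3 + 1, so a_4 = 1
3 = 3·1 + 0, so a_5 = 3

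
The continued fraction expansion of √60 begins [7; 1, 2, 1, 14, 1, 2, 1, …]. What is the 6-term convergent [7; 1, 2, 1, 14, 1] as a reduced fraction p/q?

488/63

Compute successive convergents:
a_0 = 7: 7/1
a_1 = 1: 8/1
a_2 = 2: 23/3
a_3 = 1: 31/4
a_4 = 14: 457/59
a_5 = 1: 488/63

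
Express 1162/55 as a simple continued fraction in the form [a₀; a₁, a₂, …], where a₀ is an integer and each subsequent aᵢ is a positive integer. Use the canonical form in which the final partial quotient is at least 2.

[21; 7, 1, 6]

1162 = 21·55 + 7, so a_0 = 21
55 = 7·7 + 6, so a_1 = 7
7 = 1·6 + 1, so a_2 = 1
6 = 6·1 + 0, so a_3 = 6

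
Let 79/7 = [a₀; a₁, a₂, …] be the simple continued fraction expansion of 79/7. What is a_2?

2

79 = 11·7 + 2, so a_0 = 11
7 = 3·2 + 1, so a_1 = 3
2 = 2·1 + 0, so a_2 = 2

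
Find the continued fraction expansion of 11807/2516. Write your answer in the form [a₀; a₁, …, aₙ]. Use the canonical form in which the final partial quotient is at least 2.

[4; 1, 2, 3, 1, 12, 7, 2]

11807 ÷ 2516 → quotient 4, remainder 1743
2516 ÷ 1743 → quotient 1, remainder 773
1743 ÷ 773 → quotient 2, remainder 197
773 ÷ 197 → quotient 3, remainder 182
197 ÷ 182 → quotient 1, remainder 15
182 ÷ 15 → quotient 12, remainder 2
15 ÷ 2 → quotient 7, remainder 1
2 ÷ 1 → quotient 2, remainder 0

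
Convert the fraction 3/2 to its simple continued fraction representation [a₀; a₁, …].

Repeatedly divide and take the remainder:
⌊3/2⌋ = 1, remainder 1
⌊2/1⌋ = 2, remainder 0

[1; 2]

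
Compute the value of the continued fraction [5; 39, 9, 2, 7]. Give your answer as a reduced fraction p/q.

27907/5553

Build up convergents one term at a time:
a_0 = 5: 5/1
a_1 = 39: 196/39
a_2 = 9: 1769/352
a_3 = 2: 3734/743
a_4 = 7: 27907/5553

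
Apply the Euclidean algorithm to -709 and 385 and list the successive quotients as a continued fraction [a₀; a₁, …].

[-2; 6, 3, 4, 1, 3]

Apply division with remainder until the remainder is 0:
-709 ÷ 385 → quotient -2, remainder 61
385 ÷ 61 → quotient 6, remainder 19
61 ÷ 19 → quotient 3, remainder 4
19 ÷ 4 → quotient 4, remainder 3
4 ÷ 3 → quotient 1, remainder 1
3 ÷ 1 → quotient 3, remainder 0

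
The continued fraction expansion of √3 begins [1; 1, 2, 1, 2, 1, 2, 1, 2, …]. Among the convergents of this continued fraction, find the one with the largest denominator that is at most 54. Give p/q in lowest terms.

71/41

a_0 = 1: 1/1  (≤ bound)
a_1 = 1: 2/1  (≤ bound)
a_2 = 2: 5/3  (≤ bound)
a_3 = 1: 7/4  (≤ bound)
a_4 = 2: 19/11  (≤ bound)
a_5 = 1: 26/15  (≤ bound)
a_6 = 2: 71/41  (≤ bound)
a_7 = 1: 97/56  (> 54, stop)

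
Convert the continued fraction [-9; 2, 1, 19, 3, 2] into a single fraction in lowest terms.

Build up convergents one term at a time:
a_0 = -9: -9/1
a_1 = 2: -17/2
a_2 = 1: -26/3
a_3 = 19: -511/59
a_4 = 3: -1559/180
a_5 = 2: -3629/419

-3629/419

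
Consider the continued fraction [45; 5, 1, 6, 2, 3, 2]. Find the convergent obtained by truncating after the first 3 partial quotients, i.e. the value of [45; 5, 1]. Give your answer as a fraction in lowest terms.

Start with 1.
5 + 1/(1/1) = 5 + 1/1 = 6/1
45 + 1/(6/1) = 45 + 1/6 = 271/6

271/6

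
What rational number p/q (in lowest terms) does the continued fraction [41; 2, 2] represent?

207/5

a_0 = 41: 41/1
a_1 = 2: 83/2
a_2 = 2: 207/5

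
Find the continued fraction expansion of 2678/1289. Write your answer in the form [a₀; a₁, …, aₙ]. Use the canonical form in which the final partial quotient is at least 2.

Repeatedly divide and take the remainder:
⌊2678/1289⌋ = 2, remainder 100
⌊1289/100⌋ = 12, remainder 89
⌊100/89⌋ = 1, remainder 11
⌊89/11⌋ = 8, remainder 1
⌊11/1⌋ = 11, remainder 0

[2; 12, 1, 8, 11]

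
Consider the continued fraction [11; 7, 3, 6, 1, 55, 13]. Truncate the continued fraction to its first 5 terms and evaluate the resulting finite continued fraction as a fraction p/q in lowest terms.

1793/161

a_0 = 11: 11/1
a_1 = 7: 78/7
a_2 = 3: 245/22
a_3 = 6: 1548/139
a_4 = 1: 1793/161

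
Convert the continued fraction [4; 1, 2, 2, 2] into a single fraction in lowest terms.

a_0 = 4: 4/1
a_1 = 1: 5/1
a_2 = 2: 14/3
a_3 = 2: 33/7
a_4 = 2: 80/17

80/17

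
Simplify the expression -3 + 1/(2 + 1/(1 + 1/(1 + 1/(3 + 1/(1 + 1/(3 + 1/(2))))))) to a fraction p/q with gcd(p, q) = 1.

Work from the innermost term outward:
Start with 2.
3 + 1/(2/1) = 3 + 1/2 = 7/2
1 + 1/(7/2) = 1 + 2/7 = 9/7
3 + 1/(9/7) = 3 + 7/9 = 34/9
1 + 1/(34/9) = 1 + 9/34 = 43/34
1 + 1/(43/34) = 1 + 34/43 = 77/43
2 + 1/(77/43) = 2 + 43/77 = 197/77
-3 + 1/(197/77) = -3 + 77/197 = -514/197

-514/197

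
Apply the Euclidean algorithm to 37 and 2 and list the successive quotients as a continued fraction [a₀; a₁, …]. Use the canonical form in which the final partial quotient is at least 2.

[18; 2]

⌊37/2⌋ = 18, remainder 1
⌊2/1⌋ = 2, remainder 0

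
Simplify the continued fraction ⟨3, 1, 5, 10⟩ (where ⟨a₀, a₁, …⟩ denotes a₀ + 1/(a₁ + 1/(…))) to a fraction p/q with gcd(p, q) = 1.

234/61

a_0 = 3: 3/1
a_1 = 1: 4/1
a_2 = 5: 23/6
a_3 = 10: 234/61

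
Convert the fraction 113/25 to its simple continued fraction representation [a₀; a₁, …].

⌊113/25⌋ = 4, remainder 13
⌊25/13⌋ = 1, remainder 12
⌊13/12⌋ = 1, remainder 1
⌊12/1⌋ = 12, remainder 0

[4; 1, 1, 12]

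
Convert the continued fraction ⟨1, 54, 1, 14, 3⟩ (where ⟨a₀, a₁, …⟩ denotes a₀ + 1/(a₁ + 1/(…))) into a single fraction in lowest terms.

2573/2527

Start with 3.
14 + 1/(3/1) = 14 + 1/3 = 43/3
1 + 1/(43/3) = 1 + 3/43 = 46/43
54 + 1/(46/43) = 54 + 43/46 = 2527/46
1 + 1/(2527/46) = 1 + 46/2527 = 2573/2527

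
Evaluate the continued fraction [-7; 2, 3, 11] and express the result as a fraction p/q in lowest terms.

-519/79

Build up convergents one term at a time:
a_0 = -7: -7/1
a_1 = 2: -13/2
a_2 = 3: -46/7
a_3 = 11: -519/79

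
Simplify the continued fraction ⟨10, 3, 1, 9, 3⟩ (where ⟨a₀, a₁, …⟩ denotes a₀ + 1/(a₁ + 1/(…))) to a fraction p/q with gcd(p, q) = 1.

Work from the innermost term outward:
Start with 3.
9 + 1/(3/1) = 9 + 1/3 = 28/3
1 + 1/(28/3) = 1 + 3/28 = 31/28
3 + 1/(31/28) = 3 + 28/31 = 121/31
10 + 1/(121/31) = 10 + 31/121 = 1241/121

1241/121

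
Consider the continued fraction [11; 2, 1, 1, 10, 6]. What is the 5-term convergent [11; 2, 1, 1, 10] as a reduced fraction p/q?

604/53

Start with 10.
1 + 1/(10/1) = 1 + 1/10 = 11/10
1 + 1/(11/10) = 1 + 10/11 = 21/11
2 + 1/(21/11) = 2 + 11/21 = 53/21
11 + 1/(53/21) = 11 + 21/53 = 604/53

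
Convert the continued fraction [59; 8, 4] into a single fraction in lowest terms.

1951/33

a_0 = 59: 59/1
a_1 = 8: 473/8
a_2 = 4: 1951/33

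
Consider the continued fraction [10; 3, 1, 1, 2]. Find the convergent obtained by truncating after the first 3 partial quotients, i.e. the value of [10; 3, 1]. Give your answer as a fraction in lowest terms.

a_0 = 10: 10/1
a_1 = 3: 31/3
a_2 = 1: 41/4

41/4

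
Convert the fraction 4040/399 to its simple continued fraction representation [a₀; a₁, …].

[10; 7, 1, 49]

Apply division with remainder until the remainder is 0:
⌊4040/399⌋ = 10, remainder 50
⌊399/50⌋ = 7, remainder 49
⌊50/49⌋ = 1, remainder 1
⌊49/1⌋ = 49, remainder 0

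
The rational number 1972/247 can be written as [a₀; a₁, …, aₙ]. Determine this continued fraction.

[7; 1, 60, 1, 3]

Apply division with remainder until the remainder is 0:
⌊1972/247⌋ = 7, remainder 243
⌊247/243⌋ = 1, remainder 4
⌊243/4⌋ = 60, remainder 3
⌊4/3⌋ = 1, remainder 1
⌊3/1⌋ = 3, remainder 0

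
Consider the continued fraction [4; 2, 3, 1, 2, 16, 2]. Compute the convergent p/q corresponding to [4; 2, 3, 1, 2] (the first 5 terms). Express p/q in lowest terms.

111/25

Start with 2.
1 + 1/(2/1) = 1 + 1/2 = 3/2
3 + 1/(3/2) = 3 + 2/3 = 11/3
2 + 1/(11/3) = 2 + 3/11 = 25/11
4 + 1/(25/11) = 4 + 11/25 = 111/25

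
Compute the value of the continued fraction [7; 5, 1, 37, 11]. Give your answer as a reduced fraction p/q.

Collapse the nested fraction from the inside out:
Start with 11.
37 + 1/(11/1) = 37 + 1/11 = 408/11
1 + 1/(408/11) = 1 + 11/408 = 419/408
5 + 1/(419/408) = 5 + 408/419 = 2503/419
7 + 1/(2503/419) = 7 + 419/2503 = 17940/2503

17940/2503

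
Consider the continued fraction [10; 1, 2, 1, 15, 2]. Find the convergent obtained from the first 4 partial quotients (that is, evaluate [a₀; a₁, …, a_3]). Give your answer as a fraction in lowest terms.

43/4

a_0 = 10: 10/1
a_1 = 1: 11/1
a_2 = 2: 32/3
a_3 = 1: 43/4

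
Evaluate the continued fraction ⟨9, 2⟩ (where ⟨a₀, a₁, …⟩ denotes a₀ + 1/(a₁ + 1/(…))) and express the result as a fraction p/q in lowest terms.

19/2

Start with 2.
9 + 1/(2/1) = 9 + 1/2 = 19/2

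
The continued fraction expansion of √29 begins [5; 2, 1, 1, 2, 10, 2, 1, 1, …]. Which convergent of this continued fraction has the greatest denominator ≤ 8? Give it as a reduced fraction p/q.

a_0 = 5: 5/1  (≤ bound)
a_1 = 2: 11/2  (≤ bound)
a_2 = 1: 16/3  (≤ bound)
a_3 = 1: 27/5  (≤ bound)
a_4 = 2: 70/13  (> 8, stop)

27/5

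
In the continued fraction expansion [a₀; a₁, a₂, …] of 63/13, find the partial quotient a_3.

2

Repeatedly divide and take the remainder:
63 = 4·13 + 11, so a_0 = 4
13 = 1·11 + 2, so a_1 = 1
11 = 5·2 + 1, so a_2 = 5
2 = 2·1 + 0, so a_3 = 2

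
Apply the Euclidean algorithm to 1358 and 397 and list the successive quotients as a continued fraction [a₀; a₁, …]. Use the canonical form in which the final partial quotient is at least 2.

Repeatedly divide and take the remainder:
1358 ÷ 397 → quotient 3, remainder 167
397 ÷ 167 → quotient 2, remainder 63
167 ÷ 63 → quotient 2, remainder 41
63 ÷ 41 → quotient 1, remainder 22
41 ÷ 22 → quotient 1, remainder 19
22 ÷ 19 → quotient 1, remainder 3
19 ÷ 3 → quotient 6, remainder 1
3 ÷ 1 → quotient 3, remainder 0

[3; 2, 2, 1, 1, 1, 6, 3]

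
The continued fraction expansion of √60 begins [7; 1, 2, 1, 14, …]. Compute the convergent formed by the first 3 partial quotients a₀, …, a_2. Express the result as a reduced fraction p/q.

23/3

Use the convergent recurrence hₖ = aₖ·hₖ₋₁ + hₖ₋₂ (and likewise for the denominators kₖ):
a_0 = 7: 7/1
a_1 = 1: 8/1
a_2 = 2: 23/3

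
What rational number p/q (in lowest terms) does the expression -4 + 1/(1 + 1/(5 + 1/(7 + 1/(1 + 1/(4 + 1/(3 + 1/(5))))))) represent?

Start with 5.
3 + 1/(5/1) = 3 + 1/5 = 16/5
4 + 1/(16/5) = 4 + 5/16 = 69/16
1 + 1/(69/16) = 1 + 16/69 = 85/69
7 + 1/(85/69) = 7 + 69/85 = 664/85
5 + 1/(664/85) = 5 + 85/664 = 3405/664
1 + 1/(3405/664) = 1 + 664/3405 = 4069/3405
-4 + 1/(4069/3405) = -4 + 3405/4069 = -12871/4069

-12871/4069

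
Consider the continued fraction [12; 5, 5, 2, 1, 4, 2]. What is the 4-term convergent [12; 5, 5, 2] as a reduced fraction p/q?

Starting at the tail and folding back:
Start with 2.
5 + 1/(2/1) = 5 + 1/2 = 11/2
5 + 1/(11/2) = 5 + 2/11 = 57/11
12 + 1/(57/11) = 12 + 11/57 = 695/57

695/57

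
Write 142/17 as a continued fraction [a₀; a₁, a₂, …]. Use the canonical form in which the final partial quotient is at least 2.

Repeatedly divide and take the remainder:
142 = 8·17 + 6, so a_0 = 8
17 = 2·6 + 5, so a_1 = 2
6 = 1·5 + 1, so a_2 = 1
5 = 5·1 + 0, so a_3 = 5

[8; 2, 1, 5]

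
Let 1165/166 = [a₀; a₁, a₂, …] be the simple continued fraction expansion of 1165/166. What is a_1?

55

1165 = 7·166 + 3, so a_0 = 7
166 = 55·3 + 1, so a_1 = 55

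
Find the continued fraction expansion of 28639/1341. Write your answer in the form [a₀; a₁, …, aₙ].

[21; 2, 1, 4, 7, 6, 2]

28639 ÷ 1341 → quotient 21, remainder 478
1341 ÷ 478 → quotient 2, remainder 385
478 ÷ 385 → quotient 1, remainder 93
385 ÷ 93 → quotient 4, remainder 13
93 ÷ 13 → quotient 7, remainder 2
13 ÷ 2 → quotient 6, remainder 1
2 ÷ 1 → quotient 2, remainder 0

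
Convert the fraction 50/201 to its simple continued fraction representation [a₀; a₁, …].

Apply division with remainder until the remainder is 0:
50 ÷ 201 → quotient 0, remainder 50
201 ÷ 50 → quotient 4, remainder 1
50 ÷ 1 → quotient 50, remainder 0

[0; 4, 50]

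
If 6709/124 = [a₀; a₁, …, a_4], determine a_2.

1

Run the Euclidean algorithm, recording each quotient:
6709 ÷ 124 → quotient 54, remainder 13
124 ÷ 13 → quotient 9, remainder 7
13 ÷ 7 → quotient 1, remainder 6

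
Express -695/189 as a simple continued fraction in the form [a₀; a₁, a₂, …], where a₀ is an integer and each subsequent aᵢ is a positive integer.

-695 ÷ 189 → quotient -4, remainder 61
189 ÷ 61 → quotient 3, remainder 6
61 ÷ 6 → quotient 10, remainder 1
6 ÷ 1 → quotient 6, remainder 0

[-4; 3, 10, 6]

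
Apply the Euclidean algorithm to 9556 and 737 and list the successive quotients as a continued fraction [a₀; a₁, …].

9556 = 12·737 + 712, so a_0 = 12
737 = 1·712 + 25, so a_1 = 1
712 = 28·25 + 12, so a_2 = 28
25 = 2·12 + 1, so a_3 = 2
12 = 12·1 + 0, so a_4 = 12

[12; 1, 28, 2, 12]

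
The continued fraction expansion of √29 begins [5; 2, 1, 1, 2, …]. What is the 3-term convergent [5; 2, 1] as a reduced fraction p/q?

16/3

a_0 = 5: 5/1
a_1 = 2: 11/2
a_2 = 1: 16/3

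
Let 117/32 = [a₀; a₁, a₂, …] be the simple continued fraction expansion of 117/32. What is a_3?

⌊117/32⌋ = 3, remainder 21
⌊32/21⌋ = 1, remainder 11
⌊21/11⌋ = 1, remainder 10
⌊11/10⌋ = 1, remainder 1

1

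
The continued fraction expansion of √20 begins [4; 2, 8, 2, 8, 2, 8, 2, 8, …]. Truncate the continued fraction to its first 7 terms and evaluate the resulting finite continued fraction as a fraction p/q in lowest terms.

24476/5473

Start with 8.
2 + 1/(8/1) = 2 + 1/8 = 17/8
8 + 1/(17/8) = 8 + 8/17 = 144/17
2 + 1/(144/17) = 2 + 17/144 = 305/144
8 + 1/(305/144) = 8 + 144/305 = 2584/305
2 + 1/(2584/305) = 2 + 305/2584 = 5473/2584
4 + 1/(5473/2584) = 4 + 2584/5473 = 24476/5473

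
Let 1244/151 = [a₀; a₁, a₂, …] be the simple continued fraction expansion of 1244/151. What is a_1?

Run the Euclidean algorithm, recording each quotient:
1244 ÷ 151 → quotient 8, remainder 36
151 ÷ 36 → quotient 4, remainder 7

4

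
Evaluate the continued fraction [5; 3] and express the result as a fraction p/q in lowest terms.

16/3

Compute successive convergents:
a_0 = 5: 5/1
a_1 = 3: 16/3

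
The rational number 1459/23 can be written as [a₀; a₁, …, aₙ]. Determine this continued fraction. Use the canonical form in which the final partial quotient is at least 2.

⌊1459/23⌋ = 63, remainder 10
⌊23/10⌋ = 2, remainder 3
⌊10/3⌋ = 3, remainder 1
⌊3/1⌋ = 3, remainder 0

[63; 2, 3, 3]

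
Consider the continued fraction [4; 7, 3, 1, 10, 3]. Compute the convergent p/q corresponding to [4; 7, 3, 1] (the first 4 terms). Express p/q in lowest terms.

120/29

Start with 1.
3 + 1/(1/1) = 3 + 1/1 = 4/1
7 + 1/(4/1) = 7 + 1/4 = 29/4
4 + 1/(29/4) = 4 + 4/29 = 120/29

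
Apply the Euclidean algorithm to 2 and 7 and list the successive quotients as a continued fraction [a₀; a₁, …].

[0; 3, 2]

2 ÷ 7 → quotient 0, remainder 2
7 ÷ 2 → quotient 3, remainder 1
2 ÷ 1 → quotient 2, remainder 0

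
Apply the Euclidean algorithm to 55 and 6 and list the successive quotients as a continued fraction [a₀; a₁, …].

Apply division with remainder until the remainder is 0:
⌊55/6⌋ = 9, remainder 1
⌊6/1⌋ = 6, remainder 0

[9; 6]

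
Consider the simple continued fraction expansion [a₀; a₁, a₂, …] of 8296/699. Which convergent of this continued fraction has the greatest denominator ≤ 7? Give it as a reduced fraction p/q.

83/7

a_0 = 11: 11/1  (≤ bound)
a_1 = 1: 12/1  (≤ bound)
a_2 = 6: 83/7  (≤ bound)
a_3 = 1: 95/8  (> 7, stop)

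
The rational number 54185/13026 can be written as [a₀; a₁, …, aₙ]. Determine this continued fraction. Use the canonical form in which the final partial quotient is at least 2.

[4; 6, 3, 1, 5, 1, 5, 13]

Repeatedly divide and take the remainder:
⌊54185/13026⌋ = 4, remainder 2081
⌊13026/2081⌋ = 6, remainder 540
⌊2081/540⌋ = 3, remainder 461
⌊540/461⌋ = 1, remainder 79
⌊461/79⌋ = 5, remainder 66
⌊79/66⌋ = 1, remainder 13
⌊66/13⌋ = 5, remainder 1
⌊13/1⌋ = 13, remainder 0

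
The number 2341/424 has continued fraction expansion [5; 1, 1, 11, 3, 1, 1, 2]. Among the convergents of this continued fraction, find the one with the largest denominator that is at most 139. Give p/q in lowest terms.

519/94

a_0 = 5: 5/1  (≤ bound)
a_1 = 1: 6/1  (≤ bound)
a_2 = 1: 11/2  (≤ bound)
a_3 = 11: 127/23  (≤ bound)
a_4 = 3: 392/71  (≤ bound)
a_5 = 1: 519/94  (≤ bound)
a_6 = 1: 911/165  (> 139, stop)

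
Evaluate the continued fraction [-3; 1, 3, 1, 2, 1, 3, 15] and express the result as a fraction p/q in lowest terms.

Work from the innermost term outward:
Start with 15.
3 + 1/(15/1) = 3 + 1/15 = 46/15
1 + 1/(46/15) = 1 + 15/46 = 61/46
2 + 1/(61/46) = 2 + 46/61 = 168/61
1 + 1/(168/61) = 1 + 61/168 = 229/168
3 + 1/(229/168) = 3 + 168/229 = 855/229
1 + 1/(855/229) = 1 + 229/855 = 1084/855
-3 + 1/(1084/855) = -3 + 855/1084 = -2397/1084

-2397/1084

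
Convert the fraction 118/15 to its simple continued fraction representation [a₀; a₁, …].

Apply division with remainder until the remainder is 0:
118 = 7·15 + 13, so a_0 = 7
15 = 1·13 + 2, so a_1 = 1
13 = 6·2 + 1, so a_2 = 6
2 = 2·1 + 0, so a_3 = 2

[7; 1, 6, 2]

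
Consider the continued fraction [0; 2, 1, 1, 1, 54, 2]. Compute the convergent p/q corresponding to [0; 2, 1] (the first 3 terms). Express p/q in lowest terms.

1/3

Use the convergent recurrence hₖ = aₖ·hₖ₋₁ + hₖ₋₂ (and likewise for the denominators kₖ):
a_0 = 0: 0/1
a_1 = 2: 1/2
a_2 = 1: 1/3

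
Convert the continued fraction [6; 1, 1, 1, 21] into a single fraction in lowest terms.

a_0 = 6: 6/1
a_1 = 1: 7/1
a_2 = 1: 13/2
a_3 = 1: 20/3
a_4 = 21: 433/65

433/65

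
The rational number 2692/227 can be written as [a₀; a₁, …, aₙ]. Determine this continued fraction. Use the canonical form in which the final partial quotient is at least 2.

[11; 1, 6, 10, 1, 2]

2692 ÷ 227 → quotient 11, remainder 195
227 ÷ 195 → quotient 1, remainder 32
195 ÷ 32 → quotient 6, remainder 3
32 ÷ 3 → quotient 10, remainder 2
3 ÷ 2 → quotient 1, remainder 1
2 ÷ 1 → quotient 2, remainder 0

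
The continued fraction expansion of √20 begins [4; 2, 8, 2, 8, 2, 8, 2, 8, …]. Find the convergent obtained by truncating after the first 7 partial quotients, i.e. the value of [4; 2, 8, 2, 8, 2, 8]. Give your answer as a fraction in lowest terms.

Starting at the tail and folding back:
Start with 8.
2 + 1/(8/1) = 2 + 1/8 = 17/8
8 + 1/(17/8) = 8 + 8/17 = 144/17
2 + 1/(144/17) = 2 + 17/144 = 305/144
8 + 1/(305/144) = 8 + 144/305 = 2584/305
2 + 1/(2584/305) = 2 + 305/2584 = 5473/2584
4 + 1/(5473/2584) = 4 + 2584/5473 = 24476/5473

24476/5473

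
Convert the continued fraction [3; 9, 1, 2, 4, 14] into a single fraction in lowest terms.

5564/1793

a_0 = 3: 3/1
a_1 = 9: 28/9
a_2 = 1: 31/10
a_3 = 2: 90/29
a_4 = 4: 391/126
a_5 = 14: 5564/1793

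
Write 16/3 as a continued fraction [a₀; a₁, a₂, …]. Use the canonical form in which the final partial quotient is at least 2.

16 = 5·3 + 1, so a_0 = 5
3 = 3·1 + 0, so a_1 = 3

[5; 3]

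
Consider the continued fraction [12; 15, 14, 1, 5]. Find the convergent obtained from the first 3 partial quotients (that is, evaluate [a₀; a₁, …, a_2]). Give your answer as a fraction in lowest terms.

2546/211

a_0 = 12: 12/1
a_1 = 15: 181/15
a_2 = 14: 2546/211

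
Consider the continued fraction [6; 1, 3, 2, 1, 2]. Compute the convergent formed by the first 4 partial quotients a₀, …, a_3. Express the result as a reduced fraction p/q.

a_0 = 6: 6/1
a_1 = 1: 7/1
a_2 = 3: 27/4
a_3 = 2: 61/9

61/9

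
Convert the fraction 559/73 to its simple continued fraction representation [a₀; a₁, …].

[7; 1, 1, 1, 11, 2]

⌊559/73⌋ = 7, remainder 48
⌊73/48⌋ = 1, remainder 25
⌊48/25⌋ = 1, remainder 23
⌊25/23⌋ = 1, remainder 2
⌊23/2⌋ = 11, remainder 1
⌊2/1⌋ = 2, remainder 0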